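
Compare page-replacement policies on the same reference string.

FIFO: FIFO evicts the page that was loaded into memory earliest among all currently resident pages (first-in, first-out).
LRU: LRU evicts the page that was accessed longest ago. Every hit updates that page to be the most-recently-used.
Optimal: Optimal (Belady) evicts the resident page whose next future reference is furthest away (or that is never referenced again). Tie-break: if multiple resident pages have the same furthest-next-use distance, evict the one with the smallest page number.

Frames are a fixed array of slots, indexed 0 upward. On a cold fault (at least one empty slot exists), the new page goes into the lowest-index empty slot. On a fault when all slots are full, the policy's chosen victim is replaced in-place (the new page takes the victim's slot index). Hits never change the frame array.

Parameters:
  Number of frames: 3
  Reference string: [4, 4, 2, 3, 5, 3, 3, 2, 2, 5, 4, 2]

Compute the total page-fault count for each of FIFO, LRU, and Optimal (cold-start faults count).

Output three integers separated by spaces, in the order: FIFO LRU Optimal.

Answer: 6 5 5

Derivation:
--- FIFO ---
  step 0: ref 4 -> FAULT, frames=[4,-,-] (faults so far: 1)
  step 1: ref 4 -> HIT, frames=[4,-,-] (faults so far: 1)
  step 2: ref 2 -> FAULT, frames=[4,2,-] (faults so far: 2)
  step 3: ref 3 -> FAULT, frames=[4,2,3] (faults so far: 3)
  step 4: ref 5 -> FAULT, evict 4, frames=[5,2,3] (faults so far: 4)
  step 5: ref 3 -> HIT, frames=[5,2,3] (faults so far: 4)
  step 6: ref 3 -> HIT, frames=[5,2,3] (faults so far: 4)
  step 7: ref 2 -> HIT, frames=[5,2,3] (faults so far: 4)
  step 8: ref 2 -> HIT, frames=[5,2,3] (faults so far: 4)
  step 9: ref 5 -> HIT, frames=[5,2,3] (faults so far: 4)
  step 10: ref 4 -> FAULT, evict 2, frames=[5,4,3] (faults so far: 5)
  step 11: ref 2 -> FAULT, evict 3, frames=[5,4,2] (faults so far: 6)
  FIFO total faults: 6
--- LRU ---
  step 0: ref 4 -> FAULT, frames=[4,-,-] (faults so far: 1)
  step 1: ref 4 -> HIT, frames=[4,-,-] (faults so far: 1)
  step 2: ref 2 -> FAULT, frames=[4,2,-] (faults so far: 2)
  step 3: ref 3 -> FAULT, frames=[4,2,3] (faults so far: 3)
  step 4: ref 5 -> FAULT, evict 4, frames=[5,2,3] (faults so far: 4)
  step 5: ref 3 -> HIT, frames=[5,2,3] (faults so far: 4)
  step 6: ref 3 -> HIT, frames=[5,2,3] (faults so far: 4)
  step 7: ref 2 -> HIT, frames=[5,2,3] (faults so far: 4)
  step 8: ref 2 -> HIT, frames=[5,2,3] (faults so far: 4)
  step 9: ref 5 -> HIT, frames=[5,2,3] (faults so far: 4)
  step 10: ref 4 -> FAULT, evict 3, frames=[5,2,4] (faults so far: 5)
  step 11: ref 2 -> HIT, frames=[5,2,4] (faults so far: 5)
  LRU total faults: 5
--- Optimal ---
  step 0: ref 4 -> FAULT, frames=[4,-,-] (faults so far: 1)
  step 1: ref 4 -> HIT, frames=[4,-,-] (faults so far: 1)
  step 2: ref 2 -> FAULT, frames=[4,2,-] (faults so far: 2)
  step 3: ref 3 -> FAULT, frames=[4,2,3] (faults so far: 3)
  step 4: ref 5 -> FAULT, evict 4, frames=[5,2,3] (faults so far: 4)
  step 5: ref 3 -> HIT, frames=[5,2,3] (faults so far: 4)
  step 6: ref 3 -> HIT, frames=[5,2,3] (faults so far: 4)
  step 7: ref 2 -> HIT, frames=[5,2,3] (faults so far: 4)
  step 8: ref 2 -> HIT, frames=[5,2,3] (faults so far: 4)
  step 9: ref 5 -> HIT, frames=[5,2,3] (faults so far: 4)
  step 10: ref 4 -> FAULT, evict 3, frames=[5,2,4] (faults so far: 5)
  step 11: ref 2 -> HIT, frames=[5,2,4] (faults so far: 5)
  Optimal total faults: 5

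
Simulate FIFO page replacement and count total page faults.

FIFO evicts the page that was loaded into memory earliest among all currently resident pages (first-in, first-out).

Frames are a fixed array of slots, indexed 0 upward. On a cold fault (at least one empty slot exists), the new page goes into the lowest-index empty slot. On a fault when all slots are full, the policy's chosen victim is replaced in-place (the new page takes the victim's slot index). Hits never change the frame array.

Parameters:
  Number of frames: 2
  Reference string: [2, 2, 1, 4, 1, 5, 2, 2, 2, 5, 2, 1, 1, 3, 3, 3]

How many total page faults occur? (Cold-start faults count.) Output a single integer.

Answer: 7

Derivation:
Step 0: ref 2 → FAULT, frames=[2,-]
Step 1: ref 2 → HIT, frames=[2,-]
Step 2: ref 1 → FAULT, frames=[2,1]
Step 3: ref 4 → FAULT (evict 2), frames=[4,1]
Step 4: ref 1 → HIT, frames=[4,1]
Step 5: ref 5 → FAULT (evict 1), frames=[4,5]
Step 6: ref 2 → FAULT (evict 4), frames=[2,5]
Step 7: ref 2 → HIT, frames=[2,5]
Step 8: ref 2 → HIT, frames=[2,5]
Step 9: ref 5 → HIT, frames=[2,5]
Step 10: ref 2 → HIT, frames=[2,5]
Step 11: ref 1 → FAULT (evict 5), frames=[2,1]
Step 12: ref 1 → HIT, frames=[2,1]
Step 13: ref 3 → FAULT (evict 2), frames=[3,1]
Step 14: ref 3 → HIT, frames=[3,1]
Step 15: ref 3 → HIT, frames=[3,1]
Total faults: 7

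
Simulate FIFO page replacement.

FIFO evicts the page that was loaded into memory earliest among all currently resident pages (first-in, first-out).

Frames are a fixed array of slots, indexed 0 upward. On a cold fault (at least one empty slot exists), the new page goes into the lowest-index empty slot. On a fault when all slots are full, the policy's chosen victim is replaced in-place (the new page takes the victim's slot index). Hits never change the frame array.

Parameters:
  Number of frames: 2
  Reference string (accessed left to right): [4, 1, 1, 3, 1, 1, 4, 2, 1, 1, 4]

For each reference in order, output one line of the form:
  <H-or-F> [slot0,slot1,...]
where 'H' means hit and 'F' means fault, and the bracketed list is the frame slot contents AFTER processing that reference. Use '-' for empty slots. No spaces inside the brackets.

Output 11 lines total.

F [4,-]
F [4,1]
H [4,1]
F [3,1]
H [3,1]
H [3,1]
F [3,4]
F [2,4]
F [2,1]
H [2,1]
F [4,1]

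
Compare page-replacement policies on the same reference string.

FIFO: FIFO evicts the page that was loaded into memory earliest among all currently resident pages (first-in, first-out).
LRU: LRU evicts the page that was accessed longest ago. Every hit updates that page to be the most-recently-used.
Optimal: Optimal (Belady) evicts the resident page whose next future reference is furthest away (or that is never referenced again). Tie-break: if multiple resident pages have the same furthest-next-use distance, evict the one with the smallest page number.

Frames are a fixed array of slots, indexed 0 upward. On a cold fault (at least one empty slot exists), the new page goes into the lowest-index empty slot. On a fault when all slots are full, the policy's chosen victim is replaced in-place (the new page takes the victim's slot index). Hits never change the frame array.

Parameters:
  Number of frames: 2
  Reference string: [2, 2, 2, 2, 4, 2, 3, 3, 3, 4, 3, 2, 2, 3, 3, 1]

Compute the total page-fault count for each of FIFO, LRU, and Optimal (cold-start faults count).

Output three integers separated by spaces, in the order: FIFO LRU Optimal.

Answer: 5 6 5

Derivation:
--- FIFO ---
  step 0: ref 2 -> FAULT, frames=[2,-] (faults so far: 1)
  step 1: ref 2 -> HIT, frames=[2,-] (faults so far: 1)
  step 2: ref 2 -> HIT, frames=[2,-] (faults so far: 1)
  step 3: ref 2 -> HIT, frames=[2,-] (faults so far: 1)
  step 4: ref 4 -> FAULT, frames=[2,4] (faults so far: 2)
  step 5: ref 2 -> HIT, frames=[2,4] (faults so far: 2)
  step 6: ref 3 -> FAULT, evict 2, frames=[3,4] (faults so far: 3)
  step 7: ref 3 -> HIT, frames=[3,4] (faults so far: 3)
  step 8: ref 3 -> HIT, frames=[3,4] (faults so far: 3)
  step 9: ref 4 -> HIT, frames=[3,4] (faults so far: 3)
  step 10: ref 3 -> HIT, frames=[3,4] (faults so far: 3)
  step 11: ref 2 -> FAULT, evict 4, frames=[3,2] (faults so far: 4)
  step 12: ref 2 -> HIT, frames=[3,2] (faults so far: 4)
  step 13: ref 3 -> HIT, frames=[3,2] (faults so far: 4)
  step 14: ref 3 -> HIT, frames=[3,2] (faults so far: 4)
  step 15: ref 1 -> FAULT, evict 3, frames=[1,2] (faults so far: 5)
  FIFO total faults: 5
--- LRU ---
  step 0: ref 2 -> FAULT, frames=[2,-] (faults so far: 1)
  step 1: ref 2 -> HIT, frames=[2,-] (faults so far: 1)
  step 2: ref 2 -> HIT, frames=[2,-] (faults so far: 1)
  step 3: ref 2 -> HIT, frames=[2,-] (faults so far: 1)
  step 4: ref 4 -> FAULT, frames=[2,4] (faults so far: 2)
  step 5: ref 2 -> HIT, frames=[2,4] (faults so far: 2)
  step 6: ref 3 -> FAULT, evict 4, frames=[2,3] (faults so far: 3)
  step 7: ref 3 -> HIT, frames=[2,3] (faults so far: 3)
  step 8: ref 3 -> HIT, frames=[2,3] (faults so far: 3)
  step 9: ref 4 -> FAULT, evict 2, frames=[4,3] (faults so far: 4)
  step 10: ref 3 -> HIT, frames=[4,3] (faults so far: 4)
  step 11: ref 2 -> FAULT, evict 4, frames=[2,3] (faults so far: 5)
  step 12: ref 2 -> HIT, frames=[2,3] (faults so far: 5)
  step 13: ref 3 -> HIT, frames=[2,3] (faults so far: 5)
  step 14: ref 3 -> HIT, frames=[2,3] (faults so far: 5)
  step 15: ref 1 -> FAULT, evict 2, frames=[1,3] (faults so far: 6)
  LRU total faults: 6
--- Optimal ---
  step 0: ref 2 -> FAULT, frames=[2,-] (faults so far: 1)
  step 1: ref 2 -> HIT, frames=[2,-] (faults so far: 1)
  step 2: ref 2 -> HIT, frames=[2,-] (faults so far: 1)
  step 3: ref 2 -> HIT, frames=[2,-] (faults so far: 1)
  step 4: ref 4 -> FAULT, frames=[2,4] (faults so far: 2)
  step 5: ref 2 -> HIT, frames=[2,4] (faults so far: 2)
  step 6: ref 3 -> FAULT, evict 2, frames=[3,4] (faults so far: 3)
  step 7: ref 3 -> HIT, frames=[3,4] (faults so far: 3)
  step 8: ref 3 -> HIT, frames=[3,4] (faults so far: 3)
  step 9: ref 4 -> HIT, frames=[3,4] (faults so far: 3)
  step 10: ref 3 -> HIT, frames=[3,4] (faults so far: 3)
  step 11: ref 2 -> FAULT, evict 4, frames=[3,2] (faults so far: 4)
  step 12: ref 2 -> HIT, frames=[3,2] (faults so far: 4)
  step 13: ref 3 -> HIT, frames=[3,2] (faults so far: 4)
  step 14: ref 3 -> HIT, frames=[3,2] (faults so far: 4)
  step 15: ref 1 -> FAULT, evict 2, frames=[3,1] (faults so far: 5)
  Optimal total faults: 5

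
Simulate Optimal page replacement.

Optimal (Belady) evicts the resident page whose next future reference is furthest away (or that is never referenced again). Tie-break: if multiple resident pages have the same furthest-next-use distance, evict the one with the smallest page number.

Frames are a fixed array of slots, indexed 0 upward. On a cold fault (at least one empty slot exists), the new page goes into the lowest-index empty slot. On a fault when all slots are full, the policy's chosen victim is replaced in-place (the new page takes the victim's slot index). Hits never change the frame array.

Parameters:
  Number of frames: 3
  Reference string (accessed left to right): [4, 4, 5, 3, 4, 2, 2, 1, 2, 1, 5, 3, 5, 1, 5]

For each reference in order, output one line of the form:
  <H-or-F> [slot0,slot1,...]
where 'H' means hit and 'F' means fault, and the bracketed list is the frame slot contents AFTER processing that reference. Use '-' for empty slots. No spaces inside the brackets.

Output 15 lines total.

F [4,-,-]
H [4,-,-]
F [4,5,-]
F [4,5,3]
H [4,5,3]
F [2,5,3]
H [2,5,3]
F [2,5,1]
H [2,5,1]
H [2,5,1]
H [2,5,1]
F [3,5,1]
H [3,5,1]
H [3,5,1]
H [3,5,1]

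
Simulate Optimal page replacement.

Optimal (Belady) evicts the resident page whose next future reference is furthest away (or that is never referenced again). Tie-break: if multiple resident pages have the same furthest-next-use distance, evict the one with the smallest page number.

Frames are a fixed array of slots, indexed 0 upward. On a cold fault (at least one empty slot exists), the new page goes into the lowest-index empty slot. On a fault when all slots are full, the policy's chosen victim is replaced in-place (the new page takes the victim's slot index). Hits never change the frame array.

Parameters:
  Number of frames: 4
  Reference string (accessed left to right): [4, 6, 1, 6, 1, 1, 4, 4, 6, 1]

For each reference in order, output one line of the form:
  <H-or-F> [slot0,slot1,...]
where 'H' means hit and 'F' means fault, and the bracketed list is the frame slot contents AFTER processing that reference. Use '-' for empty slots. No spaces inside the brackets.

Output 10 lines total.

F [4,-,-,-]
F [4,6,-,-]
F [4,6,1,-]
H [4,6,1,-]
H [4,6,1,-]
H [4,6,1,-]
H [4,6,1,-]
H [4,6,1,-]
H [4,6,1,-]
H [4,6,1,-]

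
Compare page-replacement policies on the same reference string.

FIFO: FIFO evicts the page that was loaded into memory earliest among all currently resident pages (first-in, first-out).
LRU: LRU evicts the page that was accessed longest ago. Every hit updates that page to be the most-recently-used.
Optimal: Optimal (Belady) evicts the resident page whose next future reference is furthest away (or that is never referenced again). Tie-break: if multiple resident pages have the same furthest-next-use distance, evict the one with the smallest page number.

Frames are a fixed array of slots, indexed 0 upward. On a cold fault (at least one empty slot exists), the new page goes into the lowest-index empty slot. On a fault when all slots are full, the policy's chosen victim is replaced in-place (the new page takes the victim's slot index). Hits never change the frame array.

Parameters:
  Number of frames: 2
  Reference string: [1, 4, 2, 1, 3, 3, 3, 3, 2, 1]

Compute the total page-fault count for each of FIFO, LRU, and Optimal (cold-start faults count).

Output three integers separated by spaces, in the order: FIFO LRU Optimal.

Answer: 7 7 5

Derivation:
--- FIFO ---
  step 0: ref 1 -> FAULT, frames=[1,-] (faults so far: 1)
  step 1: ref 4 -> FAULT, frames=[1,4] (faults so far: 2)
  step 2: ref 2 -> FAULT, evict 1, frames=[2,4] (faults so far: 3)
  step 3: ref 1 -> FAULT, evict 4, frames=[2,1] (faults so far: 4)
  step 4: ref 3 -> FAULT, evict 2, frames=[3,1] (faults so far: 5)
  step 5: ref 3 -> HIT, frames=[3,1] (faults so far: 5)
  step 6: ref 3 -> HIT, frames=[3,1] (faults so far: 5)
  step 7: ref 3 -> HIT, frames=[3,1] (faults so far: 5)
  step 8: ref 2 -> FAULT, evict 1, frames=[3,2] (faults so far: 6)
  step 9: ref 1 -> FAULT, evict 3, frames=[1,2] (faults so far: 7)
  FIFO total faults: 7
--- LRU ---
  step 0: ref 1 -> FAULT, frames=[1,-] (faults so far: 1)
  step 1: ref 4 -> FAULT, frames=[1,4] (faults so far: 2)
  step 2: ref 2 -> FAULT, evict 1, frames=[2,4] (faults so far: 3)
  step 3: ref 1 -> FAULT, evict 4, frames=[2,1] (faults so far: 4)
  step 4: ref 3 -> FAULT, evict 2, frames=[3,1] (faults so far: 5)
  step 5: ref 3 -> HIT, frames=[3,1] (faults so far: 5)
  step 6: ref 3 -> HIT, frames=[3,1] (faults so far: 5)
  step 7: ref 3 -> HIT, frames=[3,1] (faults so far: 5)
  step 8: ref 2 -> FAULT, evict 1, frames=[3,2] (faults so far: 6)
  step 9: ref 1 -> FAULT, evict 3, frames=[1,2] (faults so far: 7)
  LRU total faults: 7
--- Optimal ---
  step 0: ref 1 -> FAULT, frames=[1,-] (faults so far: 1)
  step 1: ref 4 -> FAULT, frames=[1,4] (faults so far: 2)
  step 2: ref 2 -> FAULT, evict 4, frames=[1,2] (faults so far: 3)
  step 3: ref 1 -> HIT, frames=[1,2] (faults so far: 3)
  step 4: ref 3 -> FAULT, evict 1, frames=[3,2] (faults so far: 4)
  step 5: ref 3 -> HIT, frames=[3,2] (faults so far: 4)
  step 6: ref 3 -> HIT, frames=[3,2] (faults so far: 4)
  step 7: ref 3 -> HIT, frames=[3,2] (faults so far: 4)
  step 8: ref 2 -> HIT, frames=[3,2] (faults so far: 4)
  step 9: ref 1 -> FAULT, evict 2, frames=[3,1] (faults so far: 5)
  Optimal total faults: 5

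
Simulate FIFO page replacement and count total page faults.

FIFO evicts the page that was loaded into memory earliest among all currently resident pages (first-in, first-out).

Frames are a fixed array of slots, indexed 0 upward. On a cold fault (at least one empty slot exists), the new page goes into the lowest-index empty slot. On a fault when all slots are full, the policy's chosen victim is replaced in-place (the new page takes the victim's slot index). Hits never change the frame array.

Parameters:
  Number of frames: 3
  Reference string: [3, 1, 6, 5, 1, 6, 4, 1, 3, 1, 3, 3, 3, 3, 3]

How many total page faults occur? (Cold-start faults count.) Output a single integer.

Step 0: ref 3 → FAULT, frames=[3,-,-]
Step 1: ref 1 → FAULT, frames=[3,1,-]
Step 2: ref 6 → FAULT, frames=[3,1,6]
Step 3: ref 5 → FAULT (evict 3), frames=[5,1,6]
Step 4: ref 1 → HIT, frames=[5,1,6]
Step 5: ref 6 → HIT, frames=[5,1,6]
Step 6: ref 4 → FAULT (evict 1), frames=[5,4,6]
Step 7: ref 1 → FAULT (evict 6), frames=[5,4,1]
Step 8: ref 3 → FAULT (evict 5), frames=[3,4,1]
Step 9: ref 1 → HIT, frames=[3,4,1]
Step 10: ref 3 → HIT, frames=[3,4,1]
Step 11: ref 3 → HIT, frames=[3,4,1]
Step 12: ref 3 → HIT, frames=[3,4,1]
Step 13: ref 3 → HIT, frames=[3,4,1]
Step 14: ref 3 → HIT, frames=[3,4,1]
Total faults: 7

Answer: 7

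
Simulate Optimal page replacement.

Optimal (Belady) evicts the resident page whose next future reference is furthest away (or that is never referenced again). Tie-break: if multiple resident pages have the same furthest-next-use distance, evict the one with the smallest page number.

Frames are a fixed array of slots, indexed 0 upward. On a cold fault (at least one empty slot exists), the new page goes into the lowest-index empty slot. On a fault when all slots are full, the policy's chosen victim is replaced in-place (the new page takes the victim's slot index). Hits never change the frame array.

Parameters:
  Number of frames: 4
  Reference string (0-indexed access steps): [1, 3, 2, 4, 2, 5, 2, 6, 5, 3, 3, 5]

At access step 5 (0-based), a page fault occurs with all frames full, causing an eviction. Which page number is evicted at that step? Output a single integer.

Step 0: ref 1 -> FAULT, frames=[1,-,-,-]
Step 1: ref 3 -> FAULT, frames=[1,3,-,-]
Step 2: ref 2 -> FAULT, frames=[1,3,2,-]
Step 3: ref 4 -> FAULT, frames=[1,3,2,4]
Step 4: ref 2 -> HIT, frames=[1,3,2,4]
Step 5: ref 5 -> FAULT, evict 1, frames=[5,3,2,4]
At step 5: evicted page 1

Answer: 1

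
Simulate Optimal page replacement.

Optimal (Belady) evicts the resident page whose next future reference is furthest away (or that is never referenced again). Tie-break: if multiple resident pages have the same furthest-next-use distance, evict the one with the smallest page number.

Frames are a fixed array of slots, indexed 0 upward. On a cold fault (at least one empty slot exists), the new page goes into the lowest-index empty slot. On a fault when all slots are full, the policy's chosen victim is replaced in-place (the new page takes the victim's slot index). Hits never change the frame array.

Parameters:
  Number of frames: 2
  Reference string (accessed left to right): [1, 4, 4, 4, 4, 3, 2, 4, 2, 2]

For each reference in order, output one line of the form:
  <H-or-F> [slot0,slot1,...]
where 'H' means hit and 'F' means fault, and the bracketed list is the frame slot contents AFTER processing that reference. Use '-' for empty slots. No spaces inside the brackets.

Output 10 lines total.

F [1,-]
F [1,4]
H [1,4]
H [1,4]
H [1,4]
F [3,4]
F [2,4]
H [2,4]
H [2,4]
H [2,4]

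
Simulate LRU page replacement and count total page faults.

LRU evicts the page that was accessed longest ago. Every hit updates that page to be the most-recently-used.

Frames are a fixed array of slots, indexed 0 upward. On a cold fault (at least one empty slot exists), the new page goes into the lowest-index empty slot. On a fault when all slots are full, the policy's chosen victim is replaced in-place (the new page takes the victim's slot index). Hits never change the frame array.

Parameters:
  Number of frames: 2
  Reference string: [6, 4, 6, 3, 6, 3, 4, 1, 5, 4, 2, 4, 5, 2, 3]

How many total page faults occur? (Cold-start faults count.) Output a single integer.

Answer: 11

Derivation:
Step 0: ref 6 → FAULT, frames=[6,-]
Step 1: ref 4 → FAULT, frames=[6,4]
Step 2: ref 6 → HIT, frames=[6,4]
Step 3: ref 3 → FAULT (evict 4), frames=[6,3]
Step 4: ref 6 → HIT, frames=[6,3]
Step 5: ref 3 → HIT, frames=[6,3]
Step 6: ref 4 → FAULT (evict 6), frames=[4,3]
Step 7: ref 1 → FAULT (evict 3), frames=[4,1]
Step 8: ref 5 → FAULT (evict 4), frames=[5,1]
Step 9: ref 4 → FAULT (evict 1), frames=[5,4]
Step 10: ref 2 → FAULT (evict 5), frames=[2,4]
Step 11: ref 4 → HIT, frames=[2,4]
Step 12: ref 5 → FAULT (evict 2), frames=[5,4]
Step 13: ref 2 → FAULT (evict 4), frames=[5,2]
Step 14: ref 3 → FAULT (evict 5), frames=[3,2]
Total faults: 11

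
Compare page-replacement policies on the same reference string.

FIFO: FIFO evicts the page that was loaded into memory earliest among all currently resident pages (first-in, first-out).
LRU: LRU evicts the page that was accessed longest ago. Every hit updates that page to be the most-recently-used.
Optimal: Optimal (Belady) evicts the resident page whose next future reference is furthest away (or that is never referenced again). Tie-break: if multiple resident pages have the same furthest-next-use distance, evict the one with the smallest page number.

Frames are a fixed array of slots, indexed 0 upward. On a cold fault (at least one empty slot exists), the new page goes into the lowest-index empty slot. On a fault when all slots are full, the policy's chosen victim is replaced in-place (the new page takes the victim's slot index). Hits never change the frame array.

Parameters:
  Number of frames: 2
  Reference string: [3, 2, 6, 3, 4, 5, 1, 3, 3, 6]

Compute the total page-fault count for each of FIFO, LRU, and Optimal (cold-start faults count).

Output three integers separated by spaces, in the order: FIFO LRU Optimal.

--- FIFO ---
  step 0: ref 3 -> FAULT, frames=[3,-] (faults so far: 1)
  step 1: ref 2 -> FAULT, frames=[3,2] (faults so far: 2)
  step 2: ref 6 -> FAULT, evict 3, frames=[6,2] (faults so far: 3)
  step 3: ref 3 -> FAULT, evict 2, frames=[6,3] (faults so far: 4)
  step 4: ref 4 -> FAULT, evict 6, frames=[4,3] (faults so far: 5)
  step 5: ref 5 -> FAULT, evict 3, frames=[4,5] (faults so far: 6)
  step 6: ref 1 -> FAULT, evict 4, frames=[1,5] (faults so far: 7)
  step 7: ref 3 -> FAULT, evict 5, frames=[1,3] (faults so far: 8)
  step 8: ref 3 -> HIT, frames=[1,3] (faults so far: 8)
  step 9: ref 6 -> FAULT, evict 1, frames=[6,3] (faults so far: 9)
  FIFO total faults: 9
--- LRU ---
  step 0: ref 3 -> FAULT, frames=[3,-] (faults so far: 1)
  step 1: ref 2 -> FAULT, frames=[3,2] (faults so far: 2)
  step 2: ref 6 -> FAULT, evict 3, frames=[6,2] (faults so far: 3)
  step 3: ref 3 -> FAULT, evict 2, frames=[6,3] (faults so far: 4)
  step 4: ref 4 -> FAULT, evict 6, frames=[4,3] (faults so far: 5)
  step 5: ref 5 -> FAULT, evict 3, frames=[4,5] (faults so far: 6)
  step 6: ref 1 -> FAULT, evict 4, frames=[1,5] (faults so far: 7)
  step 7: ref 3 -> FAULT, evict 5, frames=[1,3] (faults so far: 8)
  step 8: ref 3 -> HIT, frames=[1,3] (faults so far: 8)
  step 9: ref 6 -> FAULT, evict 1, frames=[6,3] (faults so far: 9)
  LRU total faults: 9
--- Optimal ---
  step 0: ref 3 -> FAULT, frames=[3,-] (faults so far: 1)
  step 1: ref 2 -> FAULT, frames=[3,2] (faults so far: 2)
  step 2: ref 6 -> FAULT, evict 2, frames=[3,6] (faults so far: 3)
  step 3: ref 3 -> HIT, frames=[3,6] (faults so far: 3)
  step 4: ref 4 -> FAULT, evict 6, frames=[3,4] (faults so far: 4)
  step 5: ref 5 -> FAULT, evict 4, frames=[3,5] (faults so far: 5)
  step 6: ref 1 -> FAULT, evict 5, frames=[3,1] (faults so far: 6)
  step 7: ref 3 -> HIT, frames=[3,1] (faults so far: 6)
  step 8: ref 3 -> HIT, frames=[3,1] (faults so far: 6)
  step 9: ref 6 -> FAULT, evict 1, frames=[3,6] (faults so far: 7)
  Optimal total faults: 7

Answer: 9 9 7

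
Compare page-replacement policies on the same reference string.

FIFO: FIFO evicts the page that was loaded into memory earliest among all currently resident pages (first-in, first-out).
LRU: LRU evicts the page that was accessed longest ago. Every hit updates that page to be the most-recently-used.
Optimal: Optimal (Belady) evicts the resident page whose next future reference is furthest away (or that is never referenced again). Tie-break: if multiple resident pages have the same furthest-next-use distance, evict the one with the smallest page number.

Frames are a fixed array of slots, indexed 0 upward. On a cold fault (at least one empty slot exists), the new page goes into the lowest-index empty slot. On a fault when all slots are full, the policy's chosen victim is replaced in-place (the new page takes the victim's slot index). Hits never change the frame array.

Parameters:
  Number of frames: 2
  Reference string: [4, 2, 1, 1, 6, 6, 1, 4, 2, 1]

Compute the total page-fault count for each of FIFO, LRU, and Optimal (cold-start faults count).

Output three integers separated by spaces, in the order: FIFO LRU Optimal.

--- FIFO ---
  step 0: ref 4 -> FAULT, frames=[4,-] (faults so far: 1)
  step 1: ref 2 -> FAULT, frames=[4,2] (faults so far: 2)
  step 2: ref 1 -> FAULT, evict 4, frames=[1,2] (faults so far: 3)
  step 3: ref 1 -> HIT, frames=[1,2] (faults so far: 3)
  step 4: ref 6 -> FAULT, evict 2, frames=[1,6] (faults so far: 4)
  step 5: ref 6 -> HIT, frames=[1,6] (faults so far: 4)
  step 6: ref 1 -> HIT, frames=[1,6] (faults so far: 4)
  step 7: ref 4 -> FAULT, evict 1, frames=[4,6] (faults so far: 5)
  step 8: ref 2 -> FAULT, evict 6, frames=[4,2] (faults so far: 6)
  step 9: ref 1 -> FAULT, evict 4, frames=[1,2] (faults so far: 7)
  FIFO total faults: 7
--- LRU ---
  step 0: ref 4 -> FAULT, frames=[4,-] (faults so far: 1)
  step 1: ref 2 -> FAULT, frames=[4,2] (faults so far: 2)
  step 2: ref 1 -> FAULT, evict 4, frames=[1,2] (faults so far: 3)
  step 3: ref 1 -> HIT, frames=[1,2] (faults so far: 3)
  step 4: ref 6 -> FAULT, evict 2, frames=[1,6] (faults so far: 4)
  step 5: ref 6 -> HIT, frames=[1,6] (faults so far: 4)
  step 6: ref 1 -> HIT, frames=[1,6] (faults so far: 4)
  step 7: ref 4 -> FAULT, evict 6, frames=[1,4] (faults so far: 5)
  step 8: ref 2 -> FAULT, evict 1, frames=[2,4] (faults so far: 6)
  step 9: ref 1 -> FAULT, evict 4, frames=[2,1] (faults so far: 7)
  LRU total faults: 7
--- Optimal ---
  step 0: ref 4 -> FAULT, frames=[4,-] (faults so far: 1)
  step 1: ref 2 -> FAULT, frames=[4,2] (faults so far: 2)
  step 2: ref 1 -> FAULT, evict 2, frames=[4,1] (faults so far: 3)
  step 3: ref 1 -> HIT, frames=[4,1] (faults so far: 3)
  step 4: ref 6 -> FAULT, evict 4, frames=[6,1] (faults so far: 4)
  step 5: ref 6 -> HIT, frames=[6,1] (faults so far: 4)
  step 6: ref 1 -> HIT, frames=[6,1] (faults so far: 4)
  step 7: ref 4 -> FAULT, evict 6, frames=[4,1] (faults so far: 5)
  step 8: ref 2 -> FAULT, evict 4, frames=[2,1] (faults so far: 6)
  step 9: ref 1 -> HIT, frames=[2,1] (faults so far: 6)
  Optimal total faults: 6

Answer: 7 7 6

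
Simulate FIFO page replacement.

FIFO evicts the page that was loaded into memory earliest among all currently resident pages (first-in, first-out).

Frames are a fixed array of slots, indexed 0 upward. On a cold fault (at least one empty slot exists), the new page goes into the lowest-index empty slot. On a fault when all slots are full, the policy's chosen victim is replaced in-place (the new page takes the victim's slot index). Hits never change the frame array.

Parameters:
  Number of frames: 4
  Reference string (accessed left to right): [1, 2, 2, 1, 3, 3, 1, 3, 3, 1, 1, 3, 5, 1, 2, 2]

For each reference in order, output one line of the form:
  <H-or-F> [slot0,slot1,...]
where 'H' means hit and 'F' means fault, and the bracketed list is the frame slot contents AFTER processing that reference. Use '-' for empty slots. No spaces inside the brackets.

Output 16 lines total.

F [1,-,-,-]
F [1,2,-,-]
H [1,2,-,-]
H [1,2,-,-]
F [1,2,3,-]
H [1,2,3,-]
H [1,2,3,-]
H [1,2,3,-]
H [1,2,3,-]
H [1,2,3,-]
H [1,2,3,-]
H [1,2,3,-]
F [1,2,3,5]
H [1,2,3,5]
H [1,2,3,5]
H [1,2,3,5]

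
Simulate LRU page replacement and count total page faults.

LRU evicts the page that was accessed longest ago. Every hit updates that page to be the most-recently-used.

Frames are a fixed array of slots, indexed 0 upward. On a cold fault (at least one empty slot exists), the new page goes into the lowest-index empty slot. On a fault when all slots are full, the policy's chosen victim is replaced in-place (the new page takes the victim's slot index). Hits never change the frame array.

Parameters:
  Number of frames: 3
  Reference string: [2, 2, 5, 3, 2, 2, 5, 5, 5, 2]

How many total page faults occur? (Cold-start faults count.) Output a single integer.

Step 0: ref 2 → FAULT, frames=[2,-,-]
Step 1: ref 2 → HIT, frames=[2,-,-]
Step 2: ref 5 → FAULT, frames=[2,5,-]
Step 3: ref 3 → FAULT, frames=[2,5,3]
Step 4: ref 2 → HIT, frames=[2,5,3]
Step 5: ref 2 → HIT, frames=[2,5,3]
Step 6: ref 5 → HIT, frames=[2,5,3]
Step 7: ref 5 → HIT, frames=[2,5,3]
Step 8: ref 5 → HIT, frames=[2,5,3]
Step 9: ref 2 → HIT, frames=[2,5,3]
Total faults: 3

Answer: 3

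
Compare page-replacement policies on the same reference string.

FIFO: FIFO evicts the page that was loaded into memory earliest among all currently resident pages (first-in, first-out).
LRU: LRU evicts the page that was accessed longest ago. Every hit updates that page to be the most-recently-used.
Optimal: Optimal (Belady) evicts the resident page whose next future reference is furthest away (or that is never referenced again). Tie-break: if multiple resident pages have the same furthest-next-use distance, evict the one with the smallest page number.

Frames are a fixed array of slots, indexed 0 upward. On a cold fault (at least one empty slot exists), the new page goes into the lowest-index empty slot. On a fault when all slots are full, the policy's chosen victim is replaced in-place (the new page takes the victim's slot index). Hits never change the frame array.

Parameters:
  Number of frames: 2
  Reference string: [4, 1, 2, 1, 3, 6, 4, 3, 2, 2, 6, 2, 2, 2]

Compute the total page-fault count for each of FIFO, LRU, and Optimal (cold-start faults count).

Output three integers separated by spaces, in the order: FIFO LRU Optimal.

Answer: 9 9 8

Derivation:
--- FIFO ---
  step 0: ref 4 -> FAULT, frames=[4,-] (faults so far: 1)
  step 1: ref 1 -> FAULT, frames=[4,1] (faults so far: 2)
  step 2: ref 2 -> FAULT, evict 4, frames=[2,1] (faults so far: 3)
  step 3: ref 1 -> HIT, frames=[2,1] (faults so far: 3)
  step 4: ref 3 -> FAULT, evict 1, frames=[2,3] (faults so far: 4)
  step 5: ref 6 -> FAULT, evict 2, frames=[6,3] (faults so far: 5)
  step 6: ref 4 -> FAULT, evict 3, frames=[6,4] (faults so far: 6)
  step 7: ref 3 -> FAULT, evict 6, frames=[3,4] (faults so far: 7)
  step 8: ref 2 -> FAULT, evict 4, frames=[3,2] (faults so far: 8)
  step 9: ref 2 -> HIT, frames=[3,2] (faults so far: 8)
  step 10: ref 6 -> FAULT, evict 3, frames=[6,2] (faults so far: 9)
  step 11: ref 2 -> HIT, frames=[6,2] (faults so far: 9)
  step 12: ref 2 -> HIT, frames=[6,2] (faults so far: 9)
  step 13: ref 2 -> HIT, frames=[6,2] (faults so far: 9)
  FIFO total faults: 9
--- LRU ---
  step 0: ref 4 -> FAULT, frames=[4,-] (faults so far: 1)
  step 1: ref 1 -> FAULT, frames=[4,1] (faults so far: 2)
  step 2: ref 2 -> FAULT, evict 4, frames=[2,1] (faults so far: 3)
  step 3: ref 1 -> HIT, frames=[2,1] (faults so far: 3)
  step 4: ref 3 -> FAULT, evict 2, frames=[3,1] (faults so far: 4)
  step 5: ref 6 -> FAULT, evict 1, frames=[3,6] (faults so far: 5)
  step 6: ref 4 -> FAULT, evict 3, frames=[4,6] (faults so far: 6)
  step 7: ref 3 -> FAULT, evict 6, frames=[4,3] (faults so far: 7)
  step 8: ref 2 -> FAULT, evict 4, frames=[2,3] (faults so far: 8)
  step 9: ref 2 -> HIT, frames=[2,3] (faults so far: 8)
  step 10: ref 6 -> FAULT, evict 3, frames=[2,6] (faults so far: 9)
  step 11: ref 2 -> HIT, frames=[2,6] (faults so far: 9)
  step 12: ref 2 -> HIT, frames=[2,6] (faults so far: 9)
  step 13: ref 2 -> HIT, frames=[2,6] (faults so far: 9)
  LRU total faults: 9
--- Optimal ---
  step 0: ref 4 -> FAULT, frames=[4,-] (faults so far: 1)
  step 1: ref 1 -> FAULT, frames=[4,1] (faults so far: 2)
  step 2: ref 2 -> FAULT, evict 4, frames=[2,1] (faults so far: 3)
  step 3: ref 1 -> HIT, frames=[2,1] (faults so far: 3)
  step 4: ref 3 -> FAULT, evict 1, frames=[2,3] (faults so far: 4)
  step 5: ref 6 -> FAULT, evict 2, frames=[6,3] (faults so far: 5)
  step 6: ref 4 -> FAULT, evict 6, frames=[4,3] (faults so far: 6)
  step 7: ref 3 -> HIT, frames=[4,3] (faults so far: 6)
  step 8: ref 2 -> FAULT, evict 3, frames=[4,2] (faults so far: 7)
  step 9: ref 2 -> HIT, frames=[4,2] (faults so far: 7)
  step 10: ref 6 -> FAULT, evict 4, frames=[6,2] (faults so far: 8)
  step 11: ref 2 -> HIT, frames=[6,2] (faults so far: 8)
  step 12: ref 2 -> HIT, frames=[6,2] (faults so far: 8)
  step 13: ref 2 -> HIT, frames=[6,2] (faults so far: 8)
  Optimal total faults: 8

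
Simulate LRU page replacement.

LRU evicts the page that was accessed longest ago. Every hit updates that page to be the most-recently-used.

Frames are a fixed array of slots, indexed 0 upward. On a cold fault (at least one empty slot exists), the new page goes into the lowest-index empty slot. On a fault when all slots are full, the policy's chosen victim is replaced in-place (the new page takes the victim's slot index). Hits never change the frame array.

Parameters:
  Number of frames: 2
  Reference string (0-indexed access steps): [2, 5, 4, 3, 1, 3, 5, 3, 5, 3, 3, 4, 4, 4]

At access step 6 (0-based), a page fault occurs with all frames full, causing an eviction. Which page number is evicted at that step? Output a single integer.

Answer: 1

Derivation:
Step 0: ref 2 -> FAULT, frames=[2,-]
Step 1: ref 5 -> FAULT, frames=[2,5]
Step 2: ref 4 -> FAULT, evict 2, frames=[4,5]
Step 3: ref 3 -> FAULT, evict 5, frames=[4,3]
Step 4: ref 1 -> FAULT, evict 4, frames=[1,3]
Step 5: ref 3 -> HIT, frames=[1,3]
Step 6: ref 5 -> FAULT, evict 1, frames=[5,3]
At step 6: evicted page 1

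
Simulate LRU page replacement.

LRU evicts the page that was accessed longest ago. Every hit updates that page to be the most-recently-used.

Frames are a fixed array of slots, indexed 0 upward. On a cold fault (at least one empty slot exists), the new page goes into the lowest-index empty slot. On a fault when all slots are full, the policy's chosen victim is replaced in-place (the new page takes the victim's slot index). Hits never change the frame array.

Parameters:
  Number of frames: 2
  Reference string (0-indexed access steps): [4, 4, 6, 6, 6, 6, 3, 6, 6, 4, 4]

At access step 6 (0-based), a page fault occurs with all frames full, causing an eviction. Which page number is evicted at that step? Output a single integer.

Answer: 4

Derivation:
Step 0: ref 4 -> FAULT, frames=[4,-]
Step 1: ref 4 -> HIT, frames=[4,-]
Step 2: ref 6 -> FAULT, frames=[4,6]
Step 3: ref 6 -> HIT, frames=[4,6]
Step 4: ref 6 -> HIT, frames=[4,6]
Step 5: ref 6 -> HIT, frames=[4,6]
Step 6: ref 3 -> FAULT, evict 4, frames=[3,6]
At step 6: evicted page 4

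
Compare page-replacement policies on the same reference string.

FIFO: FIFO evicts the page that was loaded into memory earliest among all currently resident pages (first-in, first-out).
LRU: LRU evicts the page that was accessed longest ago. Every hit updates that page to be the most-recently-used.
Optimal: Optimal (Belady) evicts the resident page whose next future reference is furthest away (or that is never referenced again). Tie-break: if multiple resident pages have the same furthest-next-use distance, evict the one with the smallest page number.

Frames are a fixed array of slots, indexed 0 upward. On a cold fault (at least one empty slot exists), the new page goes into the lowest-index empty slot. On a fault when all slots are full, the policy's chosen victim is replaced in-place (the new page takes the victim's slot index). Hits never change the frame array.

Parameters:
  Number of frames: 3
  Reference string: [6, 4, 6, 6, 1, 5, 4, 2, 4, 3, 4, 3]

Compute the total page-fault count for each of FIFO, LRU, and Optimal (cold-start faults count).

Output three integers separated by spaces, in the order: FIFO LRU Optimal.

Answer: 7 7 6

Derivation:
--- FIFO ---
  step 0: ref 6 -> FAULT, frames=[6,-,-] (faults so far: 1)
  step 1: ref 4 -> FAULT, frames=[6,4,-] (faults so far: 2)
  step 2: ref 6 -> HIT, frames=[6,4,-] (faults so far: 2)
  step 3: ref 6 -> HIT, frames=[6,4,-] (faults so far: 2)
  step 4: ref 1 -> FAULT, frames=[6,4,1] (faults so far: 3)
  step 5: ref 5 -> FAULT, evict 6, frames=[5,4,1] (faults so far: 4)
  step 6: ref 4 -> HIT, frames=[5,4,1] (faults so far: 4)
  step 7: ref 2 -> FAULT, evict 4, frames=[5,2,1] (faults so far: 5)
  step 8: ref 4 -> FAULT, evict 1, frames=[5,2,4] (faults so far: 6)
  step 9: ref 3 -> FAULT, evict 5, frames=[3,2,4] (faults so far: 7)
  step 10: ref 4 -> HIT, frames=[3,2,4] (faults so far: 7)
  step 11: ref 3 -> HIT, frames=[3,2,4] (faults so far: 7)
  FIFO total faults: 7
--- LRU ---
  step 0: ref 6 -> FAULT, frames=[6,-,-] (faults so far: 1)
  step 1: ref 4 -> FAULT, frames=[6,4,-] (faults so far: 2)
  step 2: ref 6 -> HIT, frames=[6,4,-] (faults so far: 2)
  step 3: ref 6 -> HIT, frames=[6,4,-] (faults so far: 2)
  step 4: ref 1 -> FAULT, frames=[6,4,1] (faults so far: 3)
  step 5: ref 5 -> FAULT, evict 4, frames=[6,5,1] (faults so far: 4)
  step 6: ref 4 -> FAULT, evict 6, frames=[4,5,1] (faults so far: 5)
  step 7: ref 2 -> FAULT, evict 1, frames=[4,5,2] (faults so far: 6)
  step 8: ref 4 -> HIT, frames=[4,5,2] (faults so far: 6)
  step 9: ref 3 -> FAULT, evict 5, frames=[4,3,2] (faults so far: 7)
  step 10: ref 4 -> HIT, frames=[4,3,2] (faults so far: 7)
  step 11: ref 3 -> HIT, frames=[4,3,2] (faults so far: 7)
  LRU total faults: 7
--- Optimal ---
  step 0: ref 6 -> FAULT, frames=[6,-,-] (faults so far: 1)
  step 1: ref 4 -> FAULT, frames=[6,4,-] (faults so far: 2)
  step 2: ref 6 -> HIT, frames=[6,4,-] (faults so far: 2)
  step 3: ref 6 -> HIT, frames=[6,4,-] (faults so far: 2)
  step 4: ref 1 -> FAULT, frames=[6,4,1] (faults so far: 3)
  step 5: ref 5 -> FAULT, evict 1, frames=[6,4,5] (faults so far: 4)
  step 6: ref 4 -> HIT, frames=[6,4,5] (faults so far: 4)
  step 7: ref 2 -> FAULT, evict 5, frames=[6,4,2] (faults so far: 5)
  step 8: ref 4 -> HIT, frames=[6,4,2] (faults so far: 5)
  step 9: ref 3 -> FAULT, evict 2, frames=[6,4,3] (faults so far: 6)
  step 10: ref 4 -> HIT, frames=[6,4,3] (faults so far: 6)
  step 11: ref 3 -> HIT, frames=[6,4,3] (faults so far: 6)
  Optimal total faults: 6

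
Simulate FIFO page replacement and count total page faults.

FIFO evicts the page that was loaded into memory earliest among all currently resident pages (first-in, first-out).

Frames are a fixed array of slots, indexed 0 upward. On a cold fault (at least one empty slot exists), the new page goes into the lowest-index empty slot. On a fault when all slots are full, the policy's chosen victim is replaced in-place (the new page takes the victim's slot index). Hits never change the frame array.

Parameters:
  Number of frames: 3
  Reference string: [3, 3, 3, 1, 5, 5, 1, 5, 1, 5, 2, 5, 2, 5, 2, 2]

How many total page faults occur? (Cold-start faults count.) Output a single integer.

Step 0: ref 3 → FAULT, frames=[3,-,-]
Step 1: ref 3 → HIT, frames=[3,-,-]
Step 2: ref 3 → HIT, frames=[3,-,-]
Step 3: ref 1 → FAULT, frames=[3,1,-]
Step 4: ref 5 → FAULT, frames=[3,1,5]
Step 5: ref 5 → HIT, frames=[3,1,5]
Step 6: ref 1 → HIT, frames=[3,1,5]
Step 7: ref 5 → HIT, frames=[3,1,5]
Step 8: ref 1 → HIT, frames=[3,1,5]
Step 9: ref 5 → HIT, frames=[3,1,5]
Step 10: ref 2 → FAULT (evict 3), frames=[2,1,5]
Step 11: ref 5 → HIT, frames=[2,1,5]
Step 12: ref 2 → HIT, frames=[2,1,5]
Step 13: ref 5 → HIT, frames=[2,1,5]
Step 14: ref 2 → HIT, frames=[2,1,5]
Step 15: ref 2 → HIT, frames=[2,1,5]
Total faults: 4

Answer: 4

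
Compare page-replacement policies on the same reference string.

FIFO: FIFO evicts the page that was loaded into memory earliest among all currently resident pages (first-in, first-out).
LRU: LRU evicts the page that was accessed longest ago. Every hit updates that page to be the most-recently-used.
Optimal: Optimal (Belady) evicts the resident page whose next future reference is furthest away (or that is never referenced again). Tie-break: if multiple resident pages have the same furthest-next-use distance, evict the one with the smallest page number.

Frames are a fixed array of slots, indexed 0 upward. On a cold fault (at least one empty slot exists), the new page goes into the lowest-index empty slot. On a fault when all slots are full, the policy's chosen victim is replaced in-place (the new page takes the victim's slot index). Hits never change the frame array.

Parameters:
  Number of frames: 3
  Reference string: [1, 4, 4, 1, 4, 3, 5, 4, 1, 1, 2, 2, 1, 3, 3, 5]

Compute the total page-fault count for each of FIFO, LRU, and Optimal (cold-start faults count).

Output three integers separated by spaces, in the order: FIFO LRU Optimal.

Answer: 8 8 6

Derivation:
--- FIFO ---
  step 0: ref 1 -> FAULT, frames=[1,-,-] (faults so far: 1)
  step 1: ref 4 -> FAULT, frames=[1,4,-] (faults so far: 2)
  step 2: ref 4 -> HIT, frames=[1,4,-] (faults so far: 2)
  step 3: ref 1 -> HIT, frames=[1,4,-] (faults so far: 2)
  step 4: ref 4 -> HIT, frames=[1,4,-] (faults so far: 2)
  step 5: ref 3 -> FAULT, frames=[1,4,3] (faults so far: 3)
  step 6: ref 5 -> FAULT, evict 1, frames=[5,4,3] (faults so far: 4)
  step 7: ref 4 -> HIT, frames=[5,4,3] (faults so far: 4)
  step 8: ref 1 -> FAULT, evict 4, frames=[5,1,3] (faults so far: 5)
  step 9: ref 1 -> HIT, frames=[5,1,3] (faults so far: 5)
  step 10: ref 2 -> FAULT, evict 3, frames=[5,1,2] (faults so far: 6)
  step 11: ref 2 -> HIT, frames=[5,1,2] (faults so far: 6)
  step 12: ref 1 -> HIT, frames=[5,1,2] (faults so far: 6)
  step 13: ref 3 -> FAULT, evict 5, frames=[3,1,2] (faults so far: 7)
  step 14: ref 3 -> HIT, frames=[3,1,2] (faults so far: 7)
  step 15: ref 5 -> FAULT, evict 1, frames=[3,5,2] (faults so far: 8)
  FIFO total faults: 8
--- LRU ---
  step 0: ref 1 -> FAULT, frames=[1,-,-] (faults so far: 1)
  step 1: ref 4 -> FAULT, frames=[1,4,-] (faults so far: 2)
  step 2: ref 4 -> HIT, frames=[1,4,-] (faults so far: 2)
  step 3: ref 1 -> HIT, frames=[1,4,-] (faults so far: 2)
  step 4: ref 4 -> HIT, frames=[1,4,-] (faults so far: 2)
  step 5: ref 3 -> FAULT, frames=[1,4,3] (faults so far: 3)
  step 6: ref 5 -> FAULT, evict 1, frames=[5,4,3] (faults so far: 4)
  step 7: ref 4 -> HIT, frames=[5,4,3] (faults so far: 4)
  step 8: ref 1 -> FAULT, evict 3, frames=[5,4,1] (faults so far: 5)
  step 9: ref 1 -> HIT, frames=[5,4,1] (faults so far: 5)
  step 10: ref 2 -> FAULT, evict 5, frames=[2,4,1] (faults so far: 6)
  step 11: ref 2 -> HIT, frames=[2,4,1] (faults so far: 6)
  step 12: ref 1 -> HIT, frames=[2,4,1] (faults so far: 6)
  step 13: ref 3 -> FAULT, evict 4, frames=[2,3,1] (faults so far: 7)
  step 14: ref 3 -> HIT, frames=[2,3,1] (faults so far: 7)
  step 15: ref 5 -> FAULT, evict 2, frames=[5,3,1] (faults so far: 8)
  LRU total faults: 8
--- Optimal ---
  step 0: ref 1 -> FAULT, frames=[1,-,-] (faults so far: 1)
  step 1: ref 4 -> FAULT, frames=[1,4,-] (faults so far: 2)
  step 2: ref 4 -> HIT, frames=[1,4,-] (faults so far: 2)
  step 3: ref 1 -> HIT, frames=[1,4,-] (faults so far: 2)
  step 4: ref 4 -> HIT, frames=[1,4,-] (faults so far: 2)
  step 5: ref 3 -> FAULT, frames=[1,4,3] (faults so far: 3)
  step 6: ref 5 -> FAULT, evict 3, frames=[1,4,5] (faults so far: 4)
  step 7: ref 4 -> HIT, frames=[1,4,5] (faults so far: 4)
  step 8: ref 1 -> HIT, frames=[1,4,5] (faults so far: 4)
  step 9: ref 1 -> HIT, frames=[1,4,5] (faults so far: 4)
  step 10: ref 2 -> FAULT, evict 4, frames=[1,2,5] (faults so far: 5)
  step 11: ref 2 -> HIT, frames=[1,2,5] (faults so far: 5)
  step 12: ref 1 -> HIT, frames=[1,2,5] (faults so far: 5)
  step 13: ref 3 -> FAULT, evict 1, frames=[3,2,5] (faults so far: 6)
  step 14: ref 3 -> HIT, frames=[3,2,5] (faults so far: 6)
  step 15: ref 5 -> HIT, frames=[3,2,5] (faults so far: 6)
  Optimal total faults: 6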